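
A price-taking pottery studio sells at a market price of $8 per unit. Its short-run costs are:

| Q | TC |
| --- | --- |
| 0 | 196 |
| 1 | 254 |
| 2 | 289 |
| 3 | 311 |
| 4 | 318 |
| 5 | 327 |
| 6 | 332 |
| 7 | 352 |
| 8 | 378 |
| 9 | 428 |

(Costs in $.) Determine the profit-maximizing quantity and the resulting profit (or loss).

Q = 0 (shut down); profit = -$196

Tabulate TR − TC: Q=0: -196; Q=1: -246; Q=2: -273; Q=3: -287; Q=4: -286; Q=5: -287; Q=6: -284; Q=7: -296; Q=8: -314; Q=9: -356.
Profit is highest at Q = 0. Equivalently, the lowest AVC in the table is 156/7 ≈ $22.29 at Q = 7, and P = $8 falls below it — price never covers variable cost, so the firm shuts down and loses only its fixed cost.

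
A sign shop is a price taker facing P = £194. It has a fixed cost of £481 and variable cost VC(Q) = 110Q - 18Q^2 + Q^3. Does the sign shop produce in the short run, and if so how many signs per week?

Variable cost is VC = 110Q - 18Q^2 + Q^3, so AVC = VC/Q = 110 - 18Q + Q^2 and MC = dTC/dQ = 110 - 36Q + 3Q^2.
AVC is minimized where dAVC/dQ = -18 + 2Q = 0, at Q = 9; min AVC = 110 - 18·9 + 9^2 = £29.
Since P = £194 ≥ min AVC = £29, price covers variable cost and the firm should produce.
P = MC gives -84 - 36Q + 3Q^2 = 0, with roots -2 and 14. Take the larger (rising MC): Q* = 14.
Check: AVC at Q = 14 is £54 ≤ P, so revenue covers variable cost.
Profit = P·Q − TC = 194·14 − 1237 = £1479.

Produce at Q = 14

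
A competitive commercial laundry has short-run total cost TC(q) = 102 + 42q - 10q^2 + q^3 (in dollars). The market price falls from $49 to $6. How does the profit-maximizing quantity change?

Output falls from 7 to 0 (the firm shuts down)

MC = 42 - 20q + 3q^2; the shutdown threshold is min AVC = $17 (at q = 5).
With P = $49 above the shutdown price, P = MC gives q = 7.
At P = $6 < min AVC = $17, price no longer covers variable cost at any output, so the firm shuts down: q = 0.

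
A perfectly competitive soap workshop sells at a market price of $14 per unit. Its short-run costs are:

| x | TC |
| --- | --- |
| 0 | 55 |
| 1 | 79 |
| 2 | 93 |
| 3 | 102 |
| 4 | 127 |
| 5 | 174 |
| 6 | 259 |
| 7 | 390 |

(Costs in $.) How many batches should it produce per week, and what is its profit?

Tabulate TR − TC: x=0: -55; x=1: -65; x=2: -65; x=3: -60; x=4: -71; x=5: -104; x=6: -175; x=7: -292.
Profit is highest at x = 0. Equivalently, the lowest AVC in the table is 47/3 ≈ $15.67 at x = 3, and P = $14 falls below it — price never covers variable cost, so the firm shuts down and loses only its fixed cost.

x = 0 (shut down); profit = -$55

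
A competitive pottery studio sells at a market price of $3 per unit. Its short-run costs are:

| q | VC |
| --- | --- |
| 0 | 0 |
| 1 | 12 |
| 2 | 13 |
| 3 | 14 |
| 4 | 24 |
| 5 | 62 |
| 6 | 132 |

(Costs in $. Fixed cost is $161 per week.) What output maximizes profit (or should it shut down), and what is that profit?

q = 0 (shut down); profit = -$161

Compute π = P·q − TC at each output: q=0: -161; q=1: -170; q=2: -168; q=3: -166; q=4: -173; q=5: -208; q=6: -275.
Profit is highest at q = 0. Equivalently, the lowest AVC in the table is 14/3 ≈ $4.67 at q = 3, and P = $3 falls below it — price never covers variable cost, so the firm shuts down and loses only its fixed cost.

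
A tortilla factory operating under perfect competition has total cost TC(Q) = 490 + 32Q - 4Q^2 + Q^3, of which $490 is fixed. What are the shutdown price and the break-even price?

AVC = 32 - 4Q + Q^2; minimized at Q = 2, giving min AVC = $28. That is the shutdown price.
ATC = 490/Q + 32 - 4Q + Q^2. Setting dATC/dQ = −490/Q^2 − 4 + 2Q = 0 gives Q = 7 (since 2·7^3 − 4·7^2 = 490).
min ATC = 490/7 + 32 − 4·7 + 7^2 = $123. That is the break-even price.
For $28 ≤ P < $123 the firm produces at a loss; below $28 it shuts down.

Shutdown price = $28; break-even price = $123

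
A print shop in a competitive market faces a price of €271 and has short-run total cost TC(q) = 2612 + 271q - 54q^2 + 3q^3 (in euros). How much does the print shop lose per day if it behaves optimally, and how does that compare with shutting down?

AVC = 271 - 54q + 3q^2 has its minimum €28 at q = 9; price €271 clears that bar, so the firm operates.
With MC = 271 - 108q + 9q^2, P = MC on the upward-sloping part at q* = 12.
TR = 271·12 = 3252. TC = 2612 + 660 = 3272. Profit = 3252 − 3272 = -€20.
By producing, the firm covers all variable cost plus €2592 of fixed cost; shutting down would lose the full €2612.

Profit = -€20 at q = 12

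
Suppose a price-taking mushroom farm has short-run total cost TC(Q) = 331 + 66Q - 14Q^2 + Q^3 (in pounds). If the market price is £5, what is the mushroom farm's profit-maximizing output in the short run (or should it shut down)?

Shut down

From TC, MC = TC'(Q) = 66 - 28Q + 3Q^2 and AVC = VC/Q = 66 - 14Q + Q^2.
The AVC parabola has its vertex at Q = 14/2 = 7, where AVC = 66 - 14·7 + 7^2 = £17.
P = £5 lies below min AVC = £17; no output level covers variable cost.
The firm minimizes its loss by shutting down and losing only its fixed cost of £331.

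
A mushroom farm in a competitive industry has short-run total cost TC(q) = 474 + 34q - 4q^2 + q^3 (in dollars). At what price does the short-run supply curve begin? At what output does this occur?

$30 per unit, at q = 2

The firm shuts down when price falls below the minimum of average variable cost. AVC = VC/q = 34 - 4q + q^2.
dAVC/dq = -4 + 2q = 0 gives q = 2. min AVC = 34 - 4·2 + 2^2 = 30.
For P < $30 the firm produces nothing.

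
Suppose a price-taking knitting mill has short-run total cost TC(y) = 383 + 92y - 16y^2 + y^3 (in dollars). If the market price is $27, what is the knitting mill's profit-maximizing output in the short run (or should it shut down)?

Shut down

Variable cost is VC = 92y - 16y^2 + y^3, so AVC = VC/y = 92 - 16y + y^2 and MC = dTC/dy = 92 - 32y + 3y^2.
The AVC parabola has its vertex at y = 16/2 = 8, where AVC = 92 - 16·8 + 8^2 = $28.
With P < min AVC ($27 < $28), every unit sold adds to the loss.
Best response: produce nothing and absorb the $383 fixed cost.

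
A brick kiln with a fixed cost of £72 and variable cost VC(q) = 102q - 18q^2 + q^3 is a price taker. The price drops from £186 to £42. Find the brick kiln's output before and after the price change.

Output falls from 14 to 10

MC = 102 - 36q + 3q^2; the shutdown threshold is min AVC = £21 (at q = 9).
At P = £186 ≥ min AVC, set P = MC on the rising branch: q = 14.
At P = £42 ≥ min AVC, set P = MC: q = 10. The firm stays open but cuts output.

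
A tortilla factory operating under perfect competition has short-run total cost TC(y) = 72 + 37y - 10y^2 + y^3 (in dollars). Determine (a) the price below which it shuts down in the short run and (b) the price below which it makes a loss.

Shutdown price = $12; break-even price = $25

AVC = 37 - 10y + y^2; minimized at y = 5, giving min AVC = $12. That is the shutdown price.
ATC = 72/y + 37 - 10y + y^2. Setting dATC/dy = −72/y^2 − 10 + 2y = 0 gives y = 6 (since 2·6^3 − 10·6^2 = 72).
min ATC = 72/6 + 37 − 10·6 + 6^2 = $25. That is the break-even price.
Between these two prices the firm operates at a loss; above $25 it earns a profit.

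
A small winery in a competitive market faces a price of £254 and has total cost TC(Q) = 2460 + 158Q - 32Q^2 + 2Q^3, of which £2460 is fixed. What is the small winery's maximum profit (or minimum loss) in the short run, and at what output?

Profit = -£156 at Q = 12

AVC = 158 - 32Q + 2Q^2 has its minimum £30 at Q = 8; price £254 clears that bar, so the firm operates.
MC = 158 - 64Q + 6Q^2. Setting P = MC and taking the root on the rising branch gives Q* = 12.
TR = 254·12 = 3048. TC = 2460 + 744 = 3204. Profit = 3048 − 3204 = -£156.
That loss of £156 beats the £2460 the firm would lose by shutting down; producing recovers £2304 of fixed cost.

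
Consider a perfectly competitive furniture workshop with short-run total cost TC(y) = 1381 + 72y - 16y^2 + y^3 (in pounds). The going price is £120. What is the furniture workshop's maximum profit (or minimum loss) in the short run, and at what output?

Profit = -£229 at y = 12

AVC = 72 - 16y + y^2 has its minimum £8 at y = 8; price £120 clears that bar, so the firm operates.
With MC = 72 - 32y + 3y^2, P = MC on the upward-sloping part at y* = 12.
TR = 120·12 = 1440. TC = 1381 + 288 = 1669. Profit = 1440 − 1669 = -£229.
Shutting down would mean losing the fixed cost of £1381, so operating at a loss of £229 is better by £1152.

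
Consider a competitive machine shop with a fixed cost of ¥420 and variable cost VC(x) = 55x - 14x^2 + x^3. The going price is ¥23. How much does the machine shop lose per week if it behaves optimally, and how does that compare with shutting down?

Profit = -¥292 at x = 8

AVC = 55 - 14x + x^2; min AVC = ¥6 at x = 7. Since P = ¥23 ≥ min AVC, the firm produces.
With MC = 55 - 28x + 3x^2, P = MC on the upward-sloping part at x* = 8.
TR = 23·8 = 184. TC = 420 + 56 = 476. Profit = 184 − 476 = -¥292.
That loss of ¥292 beats the ¥420 the firm would lose by shutting down; producing recovers ¥128 of fixed cost.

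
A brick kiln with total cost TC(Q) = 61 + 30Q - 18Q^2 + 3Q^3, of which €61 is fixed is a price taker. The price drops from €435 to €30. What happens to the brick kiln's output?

AVC = 30 - 18Q + 3Q^2, minimized at Q = 3 where min AVC = €3. MC = 30 - 36Q + 9Q^2.
With P = €435 above the shutdown price, P = MC gives Q = 9.
At P = €30 ≥ min AVC, set P = MC: Q = 4. The firm stays open but cuts output.

Output falls from 9 to 4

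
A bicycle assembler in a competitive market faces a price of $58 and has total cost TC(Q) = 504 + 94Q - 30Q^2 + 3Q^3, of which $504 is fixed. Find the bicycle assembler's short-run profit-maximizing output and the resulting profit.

Profit = -$288 at Q = 6

AVC = 94 - 30Q + 3Q^2 has its minimum $19 at Q = 5; price $58 clears that bar, so the firm operates.
MC = 94 - 60Q + 9Q^2. Setting P = MC and taking the root on the rising branch gives Q* = 6.
TR = 58·6 = 348. TC = 504 + 132 = 636. Profit = 348 − 636 = -$288.
By producing, the firm covers all variable cost plus $216 of fixed cost; shutting down would lose the full $504.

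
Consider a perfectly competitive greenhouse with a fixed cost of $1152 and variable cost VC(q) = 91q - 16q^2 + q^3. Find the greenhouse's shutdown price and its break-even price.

Shutdown price = min AVC. AVC = 91 - 16q + q^2, with vertex at q = 8 and minimum $27.
ATC = 1152/q + 91 - 16q + q^2. Setting dATC/dq = −1152/q^2 − 16 + 2q = 0 gives q = 12 (since 2·12^3 − 16·12^2 = 1152).
min ATC = 1152/12 + 91 − 16·12 + 12^2 = $139. That is the break-even price.
For $27 ≤ P < $139 the firm produces at a loss; below $27 it shuts down.

Shutdown price = $27; break-even price = $139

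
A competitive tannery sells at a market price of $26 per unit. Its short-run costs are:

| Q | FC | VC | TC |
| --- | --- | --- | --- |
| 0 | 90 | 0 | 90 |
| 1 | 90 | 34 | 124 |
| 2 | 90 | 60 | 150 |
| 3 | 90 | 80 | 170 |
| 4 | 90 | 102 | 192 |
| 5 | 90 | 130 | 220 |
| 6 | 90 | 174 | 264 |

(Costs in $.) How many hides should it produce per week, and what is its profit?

Profit at each row (π = 26Q − TC): Q=0: -90; Q=1: -98; Q=2: -98; Q=3: -92; Q=4: -88; Q=5: -90; Q=6: -108.
Profit is maximized at Q = 4. AVC there is 102/4 = $25.50 ≤ P, so producing beats shutting down (which would give -$90).

Q = 4; profit = -$88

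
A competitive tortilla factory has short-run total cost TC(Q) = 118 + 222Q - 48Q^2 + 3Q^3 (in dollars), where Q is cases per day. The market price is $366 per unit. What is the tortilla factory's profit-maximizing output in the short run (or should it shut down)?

Strip out fixed cost: VC = 222Q - 48Q^2 + 3Q^3. Then AVC = 222 - 48Q + 3Q^2 and MC = 222 - 96Q + 9Q^2.
AVC hits its minimum where MC = AVC, at Q = 8, giving min AVC = 222 - 48·8 + 3·8^2 = $30.
Since P = $366 ≥ min AVC = $30, price covers variable cost and the firm should produce.
Solving P = MC: -144 - 96Q + 9Q^2 = 0 ⇒ Q = -4/3 or 12. On the upward-sloping branch, Q* = 12.
Check: AVC at Q = 12 is $78 ≤ P, so revenue covers variable cost.
Profit = P·Q − TC = 366·12 − 1054 = $3338.

Produce at Q = 12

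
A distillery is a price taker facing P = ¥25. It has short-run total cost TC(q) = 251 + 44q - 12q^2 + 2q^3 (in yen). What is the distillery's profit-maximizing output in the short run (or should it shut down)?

Shut down

Strip out fixed cost: VC = 44q - 12q^2 + 2q^3. Then AVC = 44 - 12q + 2q^2 and MC = 44 - 24q + 6q^2.
AVC is minimized where dAVC/dq = -12 + 4q = 0, at q = 3; min AVC = 44 - 12·3 + 2·3^2 = ¥26.
Since P = ¥25 < min AVC = ¥26, price fails to cover variable cost at any output.
The firm minimizes its loss by shutting down and losing only its fixed cost of ¥251.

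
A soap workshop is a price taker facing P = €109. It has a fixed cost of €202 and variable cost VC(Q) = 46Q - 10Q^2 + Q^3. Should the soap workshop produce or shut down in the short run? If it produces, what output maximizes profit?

Produce at Q = 9

Strip out fixed cost: VC = 46Q - 10Q^2 + Q^3. Then AVC = 46 - 10Q + Q^2 and MC = 46 - 20Q + 3Q^2.
AVC hits its minimum where MC = AVC, at Q = 5, giving min AVC = 46 - 10·5 + 5^2 = €21.
Because €109 ≥ €21, revenue can cover variable cost; the firm operates.
P = MC gives -63 - 20Q + 3Q^2 = 0, with roots -7/3 and 9. Take the larger (rising MC): Q* = 9.
Check: AVC at Q = 9 is €37 ≤ P, so revenue covers variable cost.
Profit = P·Q − TC = 109·9 − 535 = €446.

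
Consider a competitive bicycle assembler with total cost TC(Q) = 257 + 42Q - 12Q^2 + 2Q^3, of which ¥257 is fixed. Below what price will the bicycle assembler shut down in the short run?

Short-run supply begins at min AVC. From VC = 42Q - 12Q^2 + 2Q^3, AVC = 42 - 12Q + 2Q^2.
At the minimum of AVC, MC = AVC. MC = 42 - 24Q + 6Q^2; setting MC = AVC gives 4Q^2 - 12Q = 0, so Q = 3. min AVC = 24.
So the shutdown price is ¥24.

¥24 per unit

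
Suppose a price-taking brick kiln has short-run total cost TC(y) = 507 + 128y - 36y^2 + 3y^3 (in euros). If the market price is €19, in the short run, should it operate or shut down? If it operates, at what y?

Shut down

Variable cost is VC = 128y - 36y^2 + 3y^3, so AVC = VC/y = 128 - 36y + 3y^2 and MC = dTC/dy = 128 - 72y + 9y^2.
The AVC parabola has its vertex at y = 36/6 = 6, where AVC = 128 - 36·6 + 3·6^2 = €20.
With P < min AVC (€19 < €20), every unit sold adds to the loss.
The firm minimizes its loss by shutting down and losing only its fixed cost of €507.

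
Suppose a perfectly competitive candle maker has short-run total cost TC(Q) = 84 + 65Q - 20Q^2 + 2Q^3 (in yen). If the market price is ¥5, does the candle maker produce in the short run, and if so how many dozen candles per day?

Shut down

Strip out fixed cost: VC = 65Q - 20Q^2 + 2Q^3. Then AVC = 65 - 20Q + 2Q^2 and MC = 65 - 40Q + 6Q^2.
The AVC parabola has its vertex at Q = 20/4 = 5, where AVC = 65 - 20·5 + 2·5^2 = ¥15.
P = ¥5 lies below min AVC = ¥15; no output level covers variable cost.
The firm minimizes its loss by shutting down and losing only its fixed cost of ¥84.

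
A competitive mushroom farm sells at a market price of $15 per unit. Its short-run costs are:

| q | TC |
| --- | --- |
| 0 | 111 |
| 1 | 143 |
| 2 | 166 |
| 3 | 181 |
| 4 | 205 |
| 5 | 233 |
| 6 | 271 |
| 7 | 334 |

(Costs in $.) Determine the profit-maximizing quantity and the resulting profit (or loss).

q = 0 (shut down); profit = -$111

Tabulate TR − TC: q=0: -111; q=1: -128; q=2: -136; q=3: -136; q=4: -145; q=5: -158; q=6: -181; q=7: -229.
Profit is highest at q = 0. Equivalently, the lowest AVC in the table is 70/3 ≈ $23.33 at q = 3, and P = $15 falls below it — price never covers variable cost, so the firm shuts down and loses only its fixed cost.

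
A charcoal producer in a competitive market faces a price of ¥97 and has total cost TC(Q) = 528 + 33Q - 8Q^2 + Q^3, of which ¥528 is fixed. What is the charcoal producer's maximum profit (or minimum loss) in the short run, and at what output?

Profit = -¥16 at Q = 8

AVC = 33 - 8Q + Q^2; min AVC = ¥17 at Q = 4. Since P = ¥97 ≥ min AVC, the firm produces.
MC = 33 - 16Q + 3Q^2. Setting P = MC and taking the root on the rising branch gives Q* = 8.
TR = 97·8 = 776. TC = 528 + 264 = 792. Profit = 776 − 792 = -¥16.
That loss of ¥16 beats the ¥528 the firm would lose by shutting down; producing recovers ¥512 of fixed cost.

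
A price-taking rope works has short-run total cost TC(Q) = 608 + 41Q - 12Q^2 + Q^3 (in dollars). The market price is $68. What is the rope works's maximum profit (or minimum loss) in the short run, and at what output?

Profit = -$122 at Q = 9

AVC = 41 - 12Q + Q^2 has its minimum $5 at Q = 6; price $68 clears that bar, so the firm operates.
With MC = 41 - 24Q + 3Q^2, P = MC on the upward-sloping part at Q* = 9.
TR = 68·9 = 612. TC = 608 + 126 = 734. Profit = 612 − 734 = -$122.
Shutting down would mean losing the fixed cost of $608, so operating at a loss of $122 is better by $486.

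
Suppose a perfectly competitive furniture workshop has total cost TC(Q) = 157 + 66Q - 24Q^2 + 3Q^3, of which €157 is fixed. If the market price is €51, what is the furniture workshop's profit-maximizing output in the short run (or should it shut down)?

Produce at Q = 5

Strip out fixed cost: VC = 66Q - 24Q^2 + 3Q^3. Then AVC = 66 - 24Q + 3Q^2 and MC = 66 - 48Q + 9Q^2.
AVC hits its minimum where MC = AVC, at Q = 4, giving min AVC = 66 - 24·4 + 3·4^2 = €18.
Because €51 ≥ €18, revenue can cover variable cost; the firm operates.
P = MC gives 15 - 48Q + 9Q^2 = 0, with roots 1/3 and 5. Take the larger (rising MC): Q* = 5.
Check: AVC at Q = 5 is €21 ≤ P, so revenue covers variable cost.
Profit = P·Q − TC = 51·5 − 262 = -€7, a loss, but smaller than the €157 fixed cost the firm would lose by shutting down.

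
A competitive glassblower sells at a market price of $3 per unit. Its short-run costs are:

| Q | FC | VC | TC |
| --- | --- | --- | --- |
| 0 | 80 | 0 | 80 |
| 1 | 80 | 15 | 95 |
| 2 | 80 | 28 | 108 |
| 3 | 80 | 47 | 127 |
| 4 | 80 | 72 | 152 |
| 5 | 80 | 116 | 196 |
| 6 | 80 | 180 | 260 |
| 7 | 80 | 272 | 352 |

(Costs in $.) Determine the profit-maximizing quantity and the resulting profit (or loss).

Q = 0 (shut down); profit = -$80

Profit at each row (π = 3Q − TC): Q=0: -80; Q=1: -92; Q=2: -102; Q=3: -118; Q=4: -140; Q=5: -181; Q=6: -242; Q=7: -331.
Profit is highest at Q = 0. Equivalently, the lowest AVC in the table is 28/2 ≈ $14 at Q = 2, and P = $3 falls below it — price never covers variable cost, so the firm shuts down and loses only its fixed cost.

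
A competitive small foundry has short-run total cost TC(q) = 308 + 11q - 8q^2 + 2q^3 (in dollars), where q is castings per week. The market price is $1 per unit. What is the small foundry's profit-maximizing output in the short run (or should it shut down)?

Strip out fixed cost: VC = 11q - 8q^2 + 2q^3. Then AVC = 11 - 8q + 2q^2 and MC = 11 - 16q + 6q^2.
AVC hits its minimum where MC = AVC, at q = 2, giving min AVC = 11 - 8·2 + 2·2^2 = $3.
P = $1 lies below min AVC = $3; no output level covers variable cost.
The firm minimizes its loss by shutting down and losing only its fixed cost of $308.

Shut down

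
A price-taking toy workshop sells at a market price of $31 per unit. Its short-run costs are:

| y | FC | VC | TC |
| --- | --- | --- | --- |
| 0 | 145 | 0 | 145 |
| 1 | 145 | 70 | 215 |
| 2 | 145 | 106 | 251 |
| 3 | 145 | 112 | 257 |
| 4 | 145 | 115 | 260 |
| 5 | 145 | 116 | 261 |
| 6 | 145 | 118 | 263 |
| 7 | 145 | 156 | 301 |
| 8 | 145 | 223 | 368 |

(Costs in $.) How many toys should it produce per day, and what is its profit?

Compute π = P·y − TC at each output: y=0: -145; y=1: -184; y=2: -189; y=3: -164; y=4: -136; y=5: -106; y=6: -77; y=7: -84; y=8: -120.
Profit is maximized at y = 6. AVC there is 118/6 = $19.67 ≤ P, so producing beats shutting down (which would give -$145).

y = 6; profit = -$77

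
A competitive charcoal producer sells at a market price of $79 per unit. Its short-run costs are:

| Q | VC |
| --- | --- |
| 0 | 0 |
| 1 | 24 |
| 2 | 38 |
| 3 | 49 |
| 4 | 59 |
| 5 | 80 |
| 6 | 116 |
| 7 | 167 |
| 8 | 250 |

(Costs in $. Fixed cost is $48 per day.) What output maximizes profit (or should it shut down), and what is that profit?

Q = 7; profit = $338

Compute π = P·Q − TC at each output: Q=0: -48; Q=1: 7; Q=2: 72; Q=3: 140; Q=4: 209; Q=5: 267; Q=6: 310; Q=7: 338; Q=8: 334.
Profit is maximized at Q = 7. AVC there is 167/7 = $23.86 ≤ P, so producing beats shutting down (which would give -$48).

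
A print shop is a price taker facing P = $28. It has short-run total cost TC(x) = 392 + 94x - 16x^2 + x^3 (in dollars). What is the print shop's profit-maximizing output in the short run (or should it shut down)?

Shut down

Variable cost is VC = 94x - 16x^2 + x^3, so AVC = VC/x = 94 - 16x + x^2 and MC = dTC/dx = 94 - 32x + 3x^2.
The AVC parabola has its vertex at x = 16/2 = 8, where AVC = 94 - 16·8 + 8^2 = $30.
Since P = $28 < min AVC = $30, price fails to cover variable cost at any output.
Best response: produce nothing and absorb the $392 fixed cost.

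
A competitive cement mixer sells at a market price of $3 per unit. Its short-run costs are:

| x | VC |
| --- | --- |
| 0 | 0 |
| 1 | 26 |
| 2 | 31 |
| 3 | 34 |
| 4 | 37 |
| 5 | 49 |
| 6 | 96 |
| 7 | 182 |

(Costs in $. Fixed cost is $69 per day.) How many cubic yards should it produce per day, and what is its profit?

x = 0 (shut down); profit = -$69

Compute π = P·x − TC at each output: x=0: -69; x=1: -92; x=2: -94; x=3: -94; x=4: -94; x=5: -103; x=6: -147; x=7: -230.
Profit is highest at x = 0. Equivalently, the lowest AVC in the table is 37/4 ≈ $9.25 at x = 4, and P = $3 falls below it — price never covers variable cost, so the firm shuts down and loses only its fixed cost.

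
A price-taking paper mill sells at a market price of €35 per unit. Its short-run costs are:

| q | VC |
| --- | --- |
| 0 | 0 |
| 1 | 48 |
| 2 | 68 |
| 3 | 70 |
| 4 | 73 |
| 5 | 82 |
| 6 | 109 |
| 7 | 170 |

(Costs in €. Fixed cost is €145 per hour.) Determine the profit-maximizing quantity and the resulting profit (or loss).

Profit at each row (π = 35q − TC): q=0: -145; q=1: -158; q=2: -143; q=3: -110; q=4: -78; q=5: -52; q=6: -44; q=7: -70.
Profit is maximized at q = 6. AVC there is 109/6 = €18.17 ≤ P, so producing beats shutting down (which would give -€145).

q = 6; profit = -€44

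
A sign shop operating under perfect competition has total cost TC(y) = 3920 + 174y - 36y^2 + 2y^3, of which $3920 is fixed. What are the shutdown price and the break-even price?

Shutdown price = $12; break-even price = $342

Shutdown price = min AVC. AVC = 174 - 36y + 2y^2, with vertex at y = 9 and minimum $12.
ATC = 3920/y + 174 - 36y + 2y^2. Setting dATC/dy = −3920/y^2 − 36 + 4y = 0 gives y = 14 (since 4·14^3 − 36·14^2 = 3920).
min ATC = 3920/14 + 174 − 36·14 + 2·14^2 = $342. That is the break-even price.
For $12 ≤ P < $342 the firm produces at a loss; below $12 it shuts down.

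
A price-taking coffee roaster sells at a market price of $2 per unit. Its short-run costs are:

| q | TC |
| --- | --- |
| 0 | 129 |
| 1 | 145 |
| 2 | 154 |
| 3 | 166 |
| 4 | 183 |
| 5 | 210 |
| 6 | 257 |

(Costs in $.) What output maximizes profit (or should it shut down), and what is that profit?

q = 0 (shut down); profit = -$129

Tabulate TR − TC: q=0: -129; q=1: -143; q=2: -150; q=3: -160; q=4: -175; q=5: -200; q=6: -245.
Profit is highest at q = 0. Equivalently, the lowest AVC in the table is 37/3 ≈ $12.33 at q = 3, and P = $2 falls below it — price never covers variable cost, so the firm shuts down and loses only its fixed cost.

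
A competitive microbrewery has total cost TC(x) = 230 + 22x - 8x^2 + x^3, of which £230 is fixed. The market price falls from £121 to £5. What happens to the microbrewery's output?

MC = 22 - 16x + 3x^2; the shutdown threshold is min AVC = £6 (at x = 4).
With P = £121 above the shutdown price, P = MC gives x = 9.
At P = £5 < min AVC = £6, price no longer covers variable cost at any output, so the firm shuts down: x = 0.

Output falls from 9 to 0 (the firm shuts down)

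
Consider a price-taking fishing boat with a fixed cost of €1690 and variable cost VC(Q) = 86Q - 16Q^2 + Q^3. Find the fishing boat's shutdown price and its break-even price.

Shutdown price = min AVC. AVC = 86 - 16Q + Q^2, with vertex at Q = 8 and minimum €22.
ATC = 1690/Q + 86 - 16Q + Q^2. Setting dATC/dQ = −1690/Q^2 − 16 + 2Q = 0 gives Q = 13 (since 2·13^3 − 16·13^2 = 1690).
min ATC = 1690/13 + 86 − 16·13 + 13^2 = €177. That is the break-even price.
For €22 ≤ P < €177 the firm produces at a loss; below €22 it shuts down.

Shutdown price = €22; break-even price = €177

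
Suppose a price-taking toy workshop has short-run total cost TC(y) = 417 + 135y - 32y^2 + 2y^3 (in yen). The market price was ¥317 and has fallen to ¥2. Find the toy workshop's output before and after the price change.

Output falls from 13 to 0 (the firm shuts down)

MC = 135 - 64y + 6y^2; the shutdown threshold is min AVC = ¥7 (at y = 8).
With P = ¥317 above the shutdown price, P = MC gives y = 13.
At P = ¥2 < min AVC = ¥7, price no longer covers variable cost at any output, so the firm shuts down: y = 0.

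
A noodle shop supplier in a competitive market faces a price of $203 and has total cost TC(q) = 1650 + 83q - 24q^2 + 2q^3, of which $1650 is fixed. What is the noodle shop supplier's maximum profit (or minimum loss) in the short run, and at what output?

AVC = 83 - 24q + 2q^2 has its minimum $11 at q = 6; price $203 clears that bar, so the firm operates.
MC = 83 - 48q + 6q^2. Setting P = MC and taking the root on the rising branch gives q* = 10.
TR = 203·10 = 2030. TC = 1650 + 430 = 2080. Profit = 2030 − 2080 = -$50.
That loss of $50 beats the $1650 the firm would lose by shutting down; producing recovers $1600 of fixed cost.

Profit = -$50 at q = 10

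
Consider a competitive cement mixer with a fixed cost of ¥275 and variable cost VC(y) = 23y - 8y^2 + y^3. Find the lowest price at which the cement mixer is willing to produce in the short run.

¥7 per unit

The firm shuts down when price falls below the minimum of average variable cost. AVC = VC/y = 23 - 8y + y^2.
At the minimum of AVC, MC = AVC. MC = 23 - 16y + 3y^2; setting MC = AVC gives 2y^2 - 8y = 0, so y = 4. min AVC = 7.
So the shutdown price is ¥7.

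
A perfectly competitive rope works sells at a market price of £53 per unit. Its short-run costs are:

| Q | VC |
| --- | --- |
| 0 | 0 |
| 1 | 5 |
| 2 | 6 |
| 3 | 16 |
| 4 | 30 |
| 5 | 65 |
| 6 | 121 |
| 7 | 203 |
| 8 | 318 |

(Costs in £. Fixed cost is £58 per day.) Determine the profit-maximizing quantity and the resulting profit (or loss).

Tabulate TR − TC: Q=0: -58; Q=1: -10; Q=2: 42; Q=3: 85; Q=4: 124; Q=5: 142; Q=6: 139; Q=7: 110; Q=8: 48.
Profit is maximized at Q = 5. AVC there is 65/5 = £13 ≤ P, so producing beats shutting down (which would give -£58).

Q = 5; profit = £142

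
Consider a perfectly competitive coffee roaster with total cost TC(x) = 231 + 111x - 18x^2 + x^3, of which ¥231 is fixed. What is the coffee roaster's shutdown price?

¥30 per unit

Short-run supply begins at min AVC. From VC = 111x - 18x^2 + x^3, AVC = 111 - 18x + x^2.
At the minimum of AVC, MC = AVC. MC = 111 - 36x + 3x^2; setting MC = AVC gives 2x^2 - 18x = 0, so x = 9. min AVC = 30.
The firm shuts down for any P below ¥30.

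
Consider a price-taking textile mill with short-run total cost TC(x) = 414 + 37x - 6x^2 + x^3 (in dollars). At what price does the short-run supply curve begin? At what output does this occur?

$28 per unit, at x = 3

The firm shuts down when price falls below the minimum of average variable cost. AVC = VC/x = 37 - 6x + x^2.
At the minimum of AVC, MC = AVC. MC = 37 - 12x + 3x^2; setting MC = AVC gives 2x^2 - 6x = 0, so x = 3. min AVC = 28.
For P < $28 the firm produces nothing.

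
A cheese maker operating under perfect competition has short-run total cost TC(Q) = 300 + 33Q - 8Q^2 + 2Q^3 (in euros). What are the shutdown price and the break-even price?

Shutdown price = min AVC. AVC = 33 - 8Q + 2Q^2, with vertex at Q = 2 and minimum €25.
ATC = 300/Q + 33 - 8Q + 2Q^2. Setting dATC/dQ = −300/Q^2 − 8 + 4Q = 0 gives Q = 5 (since 4·5^3 − 8·5^2 = 300).
min ATC = 300/5 + 33 − 8·5 + 2·5^2 = €103. That is the break-even price.
Between these two prices the firm operates at a loss; above €103 it earns a profit.

Shutdown price = €25; break-even price = €103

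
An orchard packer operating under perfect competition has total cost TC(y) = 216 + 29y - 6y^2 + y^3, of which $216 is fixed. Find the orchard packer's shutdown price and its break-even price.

AVC = 29 - 6y + y^2; minimized at y = 3, giving min AVC = $20. That is the shutdown price.
ATC = 216/y + 29 - 6y + y^2. Setting dATC/dy = −216/y^2 − 6 + 2y = 0 gives y = 6 (since 2·6^3 − 6·6^2 = 216).
min ATC = 216/6 + 29 − 6·6 + 6^2 = $65. That is the break-even price.
Between these two prices the firm operates at a loss; above $65 it earns a profit.

Shutdown price = $20; break-even price = $65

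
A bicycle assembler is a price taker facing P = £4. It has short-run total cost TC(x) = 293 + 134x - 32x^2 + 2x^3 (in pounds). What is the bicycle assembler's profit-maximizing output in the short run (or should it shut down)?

Shut down

Variable cost is VC = 134x - 32x^2 + 2x^3, so AVC = VC/x = 134 - 32x + 2x^2 and MC = dTC/dx = 134 - 64x + 6x^2.
The AVC parabola has its vertex at x = 32/4 = 8, where AVC = 134 - 32·8 + 2·8^2 = £6.
P = £4 lies below min AVC = £6; no output level covers variable cost.
The firm minimizes its loss by shutting down and losing only its fixed cost of £293.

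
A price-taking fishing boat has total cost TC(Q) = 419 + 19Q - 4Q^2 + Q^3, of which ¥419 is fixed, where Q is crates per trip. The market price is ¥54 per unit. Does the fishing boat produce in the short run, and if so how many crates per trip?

From TC, MC = TC'(Q) = 19 - 8Q + 3Q^2 and AVC = VC/Q = 19 - 4Q + Q^2.
AVC is minimized where dAVC/dQ = -4 + 2Q = 0, at Q = 2; min AVC = 19 - 4·2 + 2^2 = ¥15.
Since P = ¥54 ≥ min AVC = ¥15, price covers variable cost and the firm should produce.
P = MC gives -35 - 8Q + 3Q^2 = 0, with roots -7/3 and 5. Take the larger (rising MC): Q* = 5.
Check: AVC at Q = 5 is ¥24 ≤ P, so revenue covers variable cost.
Profit = P·Q − TC = 54·5 − 539 = -¥269, a loss, but smaller than the ¥419 fixed cost the firm would lose by shutting down.

Produce at Q = 5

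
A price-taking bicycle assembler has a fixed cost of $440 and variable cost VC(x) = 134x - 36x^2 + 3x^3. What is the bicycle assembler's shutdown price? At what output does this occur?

$26 per unit, at x = 6

Short-run supply begins at min AVC. From VC = 134x - 36x^2 + 3x^3, AVC = 134 - 36x + 3x^2.
At the minimum of AVC, MC = AVC. MC = 134 - 72x + 9x^2; setting MC = AVC gives 6x^2 - 36x = 0, so x = 6. min AVC = 26.
For P < $26 the firm produces nothing.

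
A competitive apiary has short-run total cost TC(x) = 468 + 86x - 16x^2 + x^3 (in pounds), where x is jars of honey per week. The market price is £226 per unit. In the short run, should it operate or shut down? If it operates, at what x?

Produce at x = 14

Variable cost is VC = 86x - 16x^2 + x^3, so AVC = VC/x = 86 - 16x + x^2 and MC = dTC/dx = 86 - 32x + 3x^2.
AVC is minimized where dAVC/dx = -16 + 2x = 0, at x = 8; min AVC = 86 - 16·8 + 8^2 = £22.
Because £226 ≥ £22, revenue can cover variable cost; the firm operates.
Solving P = MC: -140 - 32x + 3x^2 = 0 ⇒ x = -10/3 or 14. On the upward-sloping branch, x* = 14.
Check: AVC at x = 14 is £58 ≤ P, so revenue covers variable cost.
Profit = P·x − TC = 226·14 − 1280 = £1884.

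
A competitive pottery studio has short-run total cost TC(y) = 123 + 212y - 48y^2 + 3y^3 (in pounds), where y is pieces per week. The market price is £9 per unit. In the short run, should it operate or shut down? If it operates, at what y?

Shut down

From TC, MC = TC'(y) = 212 - 96y + 9y^2 and AVC = VC/y = 212 - 48y + 3y^2.
AVC hits its minimum where MC = AVC, at y = 8, giving min AVC = 212 - 48·8 + 3·8^2 = £20.
Since P = £9 < min AVC = £20, price fails to cover variable cost at any output.
The firm minimizes its loss by shutting down and losing only its fixed cost of £123.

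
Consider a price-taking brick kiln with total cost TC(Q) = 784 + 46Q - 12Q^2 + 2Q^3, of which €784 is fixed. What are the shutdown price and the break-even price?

AVC = 46 - 12Q + 2Q^2; minimized at Q = 3, giving min AVC = €28. That is the shutdown price.
ATC = 784/Q + 46 - 12Q + 2Q^2. Setting dATC/dQ = −784/Q^2 − 12 + 4Q = 0 gives Q = 7 (since 4·7^3 − 12·7^2 = 784).
min ATC = 784/7 + 46 − 12·7 + 2·7^2 = €172. That is the break-even price.
For €28 ≤ P < €172 the firm produces at a loss; below €28 it shuts down.

Shutdown price = €28; break-even price = €172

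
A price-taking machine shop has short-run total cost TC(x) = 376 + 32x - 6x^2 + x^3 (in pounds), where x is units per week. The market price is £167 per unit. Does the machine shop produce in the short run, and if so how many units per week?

Produce at x = 9

From TC, MC = TC'(x) = 32 - 12x + 3x^2 and AVC = VC/x = 32 - 6x + x^2.
AVC is minimized where dAVC/dx = -6 + 2x = 0, at x = 3; min AVC = 32 - 6·3 + 3^2 = £23.
Because £167 ≥ £23, revenue can cover variable cost; the firm operates.
P = MC gives -135 - 12x + 3x^2 = 0, with roots -5 and 9. Take the larger (rising MC): x* = 9.
Check: AVC at x = 9 is £59 ≤ P, so revenue covers variable cost.
Profit = P·x − TC = 167·9 − 907 = £596.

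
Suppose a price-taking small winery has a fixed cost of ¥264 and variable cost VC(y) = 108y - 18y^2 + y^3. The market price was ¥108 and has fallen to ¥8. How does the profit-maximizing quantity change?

Output falls from 12 to 0 (the firm shuts down)

AVC = 108 - 18y + y^2, minimized at y = 9 where min AVC = ¥27. MC = 108 - 36y + 3y^2.
With P = ¥108 above the shutdown price, P = MC gives y = 12.
At P = ¥8 < min AVC = ¥27, price no longer covers variable cost at any output, so the firm shuts down: y = 0.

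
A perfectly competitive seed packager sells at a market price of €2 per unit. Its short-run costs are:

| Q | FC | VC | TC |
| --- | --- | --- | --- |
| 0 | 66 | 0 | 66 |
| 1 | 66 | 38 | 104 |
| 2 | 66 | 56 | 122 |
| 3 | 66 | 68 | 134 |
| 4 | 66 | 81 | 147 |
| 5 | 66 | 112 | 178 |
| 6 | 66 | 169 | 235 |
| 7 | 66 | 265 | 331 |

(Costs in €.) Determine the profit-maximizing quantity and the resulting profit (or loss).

Profit at each row (π = 2Q − TC): Q=0: -66; Q=1: -102; Q=2: -118; Q=3: -128; Q=4: -139; Q=5: -168; Q=6: -223; Q=7: -317.
Profit is highest at Q = 0. Equivalently, the lowest AVC in the table is 81/4 ≈ €20.25 at Q = 4, and P = €2 falls below it — price never covers variable cost, so the firm shuts down and loses only its fixed cost.

Q = 0 (shut down); profit = -€66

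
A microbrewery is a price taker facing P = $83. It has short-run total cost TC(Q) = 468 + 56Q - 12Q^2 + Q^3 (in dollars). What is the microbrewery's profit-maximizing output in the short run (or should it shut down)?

Produce at Q = 9

Variable cost is VC = 56Q - 12Q^2 + Q^3, so AVC = VC/Q = 56 - 12Q + Q^2 and MC = dTC/dQ = 56 - 24Q + 3Q^2.
AVC hits its minimum where MC = AVC, at Q = 6, giving min AVC = 56 - 12·6 + 6^2 = $20.
P = $83 exceeds min AVC = $20, so the firm stays open.
Solving P = MC: -27 - 24Q + 3Q^2 = 0 ⇒ Q = -1 or 9. On the upward-sloping branch, Q* = 9.
Check: AVC at Q = 9 is $29 ≤ P, so revenue covers variable cost.
Profit = P·Q − TC = 83·9 − 729 = $18.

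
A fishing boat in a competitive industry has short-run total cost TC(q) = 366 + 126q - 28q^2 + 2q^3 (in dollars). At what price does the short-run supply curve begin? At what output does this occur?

The firm shuts down when price falls below the minimum of average variable cost. AVC = VC/q = 126 - 28q + 2q^2.
dAVC/dq = -28 + 4q = 0 gives q = 7. min AVC = 126 - 28·7 + 2·7^2 = 28.
The firm shuts down for any P below $28.

$28 per unit, at q = 7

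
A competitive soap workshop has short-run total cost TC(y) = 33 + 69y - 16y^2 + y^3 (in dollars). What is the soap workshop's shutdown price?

The firm shuts down when price falls below the minimum of average variable cost. AVC = VC/y = 69 - 16y + y^2.
At the minimum of AVC, MC = AVC. MC = 69 - 32y + 3y^2; setting MC = AVC gives 2y^2 - 16y = 0, so y = 8. min AVC = 5.
For P < $5 the firm produces nothing.

$5 per unit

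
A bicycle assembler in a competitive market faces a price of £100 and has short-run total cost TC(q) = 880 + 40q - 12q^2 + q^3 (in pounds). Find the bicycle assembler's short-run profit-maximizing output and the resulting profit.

AVC = 40 - 12q + q^2; min AVC = £4 at q = 6. Since P = £100 ≥ min AVC, the firm produces.
With MC = 40 - 24q + 3q^2, P = MC on the upward-sloping part at q* = 10.
TR = 100·10 = 1000. TC = 880 + 200 = 1080. Profit = 1000 − 1080 = -£80.
That loss of £80 beats the £880 the firm would lose by shutting down; producing recovers £800 of fixed cost.

Profit = -£80 at q = 10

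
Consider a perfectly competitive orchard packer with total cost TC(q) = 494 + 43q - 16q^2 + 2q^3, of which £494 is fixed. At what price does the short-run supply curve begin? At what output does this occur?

The shutdown price is the minimum of AVC. VC = 43q - 16q^2 + 2q^3, so AVC = 43 - 16q + 2q^2.
dAVC/dq = -16 + 4q = 0 gives q = 4. min AVC = 43 - 16·4 + 2·4^2 = 11.
For P < £11 the firm produces nothing.

£11 per unit, at q = 4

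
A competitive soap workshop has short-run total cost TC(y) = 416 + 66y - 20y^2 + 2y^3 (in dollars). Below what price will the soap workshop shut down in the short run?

The firm shuts down when price falls below the minimum of average variable cost. AVC = VC/y = 66 - 20y + 2y^2.
At the minimum of AVC, MC = AVC. MC = 66 - 40y + 6y^2; setting MC = AVC gives 4y^2 - 20y = 0, so y = 5. min AVC = 16.
The firm shuts down for any P below $16.

$16 per unit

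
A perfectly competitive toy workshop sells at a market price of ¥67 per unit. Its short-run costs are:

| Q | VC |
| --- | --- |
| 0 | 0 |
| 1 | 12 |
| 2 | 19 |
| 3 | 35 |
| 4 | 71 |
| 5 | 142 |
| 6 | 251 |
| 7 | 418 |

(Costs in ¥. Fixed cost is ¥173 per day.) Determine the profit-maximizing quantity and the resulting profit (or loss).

Q = 4; profit = ¥24

Profit at each row (π = 67Q − TC): Q=0: -173; Q=1: -118; Q=2: -58; Q=3: -7; Q=4: 24; Q=5: 20; Q=6: -22; Q=7: -122.
Profit is maximized at Q = 4. AVC there is 71/4 = ¥17.75 ≤ P, so producing beats shutting down (which would give -¥173).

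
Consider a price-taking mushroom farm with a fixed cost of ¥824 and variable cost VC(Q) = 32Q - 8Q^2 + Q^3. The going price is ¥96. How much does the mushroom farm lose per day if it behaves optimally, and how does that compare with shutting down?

AVC = 32 - 8Q + Q^2 has its minimum ¥16 at Q = 4; price ¥96 clears that bar, so the firm operates.
With MC = 32 - 16Q + 3Q^2, P = MC on the upward-sloping part at Q* = 8.
TR = 96·8 = 768. TC = 824 + 256 = 1080. Profit = 768 − 1080 = -¥312.
Shutting down would mean losing the fixed cost of ¥824, so operating at a loss of ¥312 is better by ¥512.

Profit = -¥312 at Q = 8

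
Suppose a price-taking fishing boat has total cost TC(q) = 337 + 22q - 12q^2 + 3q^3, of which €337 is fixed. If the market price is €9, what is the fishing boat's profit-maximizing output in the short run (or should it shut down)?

From TC, MC = TC'(q) = 22 - 24q + 9q^2 and AVC = VC/q = 22 - 12q + 3q^2.
The AVC parabola has its vertex at q = 12/6 = 2, where AVC = 22 - 12·2 + 3·2^2 = €10.
P = €9 lies below min AVC = €10; no output level covers variable cost.
The firm minimizes its loss by shutting down and losing only its fixed cost of €337.

Shut down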